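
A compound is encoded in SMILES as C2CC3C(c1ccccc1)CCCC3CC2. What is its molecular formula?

C16H22

Heavy atoms from the SMILES: 16 C.
Implicit hydrogens by atom environment:
  7 × C: 2 H each → 14
  5 × C (aromatic): 1 H each → 5
  3 × C: 1 H each → 3
  1 × C (aromatic): no H
  Total hydrogens = 22.
Molecular formula: C16H22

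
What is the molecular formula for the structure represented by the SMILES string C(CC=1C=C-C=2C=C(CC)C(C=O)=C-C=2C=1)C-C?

Heavy atoms from the SMILES: 17 C, 1 O.
Implicit hydrogens by atom environment:
  5 × C (aromatic): 1 H each → 5
  5 × C (aromatic): no H
  4 × C: 2 H each → 8
  2 × C: 3 H each → 6
  1 × C: 1 H
  1 × O: no H
  Total hydrogens = 20.
Molecular formula: C17H20O

C17H20O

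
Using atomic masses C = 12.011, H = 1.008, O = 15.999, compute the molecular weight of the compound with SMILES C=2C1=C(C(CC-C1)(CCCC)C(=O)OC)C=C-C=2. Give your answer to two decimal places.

Molecular formula: C16H22O2.
M = 16×12.011 + 22×1.008 + 2×15.999 = 246.35 g/mol.

246.35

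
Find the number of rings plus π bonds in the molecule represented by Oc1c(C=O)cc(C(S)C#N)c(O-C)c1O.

Molecular formula from the SMILES: C10H9NO4S.
DoU = (2C + 2 + N − H − X)/2 = (2·10 + 2 + 1 − 9 − 0)/2 = 14/2 = 7.
(Structurally: 1 ring(s) + 6 π bond(s) = 7.)

7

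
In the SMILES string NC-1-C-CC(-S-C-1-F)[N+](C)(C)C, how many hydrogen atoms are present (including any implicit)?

18

Hydrogens are implicit in SMILES; fill each atom to its normal valence:
  3 × C: 3 H each → 9
  3 × C: 1 H each → 3
  2 × C: 2 H each → 4
  1 × F: no H
  1 × N: 2 H
  1 × N (charge +1): no H
  1 × S: no H
  Total hydrogens = 18.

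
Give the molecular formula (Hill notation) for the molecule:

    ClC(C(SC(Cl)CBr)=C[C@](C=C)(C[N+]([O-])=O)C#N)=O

C10H9BrCl2N2O3S

Heavy atoms from the SMILES: 1 Br, 10 C, 2 Cl, 2 N, 3 O, 1 S.
Implicit hydrogens by atom environment:
  4 × C: no H
  3 × C: 2 H each → 6
  3 × C: 1 H each → 3
  2 × Cl: no H
  2 × O: no H
  1 × Br: no H
  1 × N: no H
  1 × N (charge +1): no H
  1 × O (charge -1): no H
  1 × S: no H
  Total hydrogens = 9.
Molecular formula: C10H9BrCl2N2O3S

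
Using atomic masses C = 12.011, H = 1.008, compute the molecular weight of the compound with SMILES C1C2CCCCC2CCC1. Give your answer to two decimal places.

Molecular formula: C10H18.
M = 10×12.011 + 18×1.008 = 138.25 g/mol.

138.25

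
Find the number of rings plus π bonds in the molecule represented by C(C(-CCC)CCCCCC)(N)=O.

1

Molecular formula from the SMILES: C11H23NO.
DoU = (2C + 2 + N − H − X)/2 = (2·11 + 2 + 1 − 23 − 0)/2 = 2/2 = 1.
(Structurally: 0 ring(s) + 1 π bond(s) = 1.)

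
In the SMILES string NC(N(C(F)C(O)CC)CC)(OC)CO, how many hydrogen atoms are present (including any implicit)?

Hydrogens are implicit in SMILES; fill each atom to its normal valence:
  3 × C: 3 H each → 9
  3 × C: 2 H each → 6
  2 × C: 1 H each → 2
  2 × O: 1 H each → 2
  1 × C: no H
  1 × F: no H
  1 × N: 2 H
  1 × N: no H
  1 × O: no H
  Total hydrogens = 21.

21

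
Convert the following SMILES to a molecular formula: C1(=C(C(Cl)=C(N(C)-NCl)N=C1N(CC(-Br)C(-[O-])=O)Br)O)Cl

C9H8Br2Cl3N4O3-

Heavy atoms from the SMILES: 2 Br, 9 C, 3 Cl, 4 N, 3 O.
Implicit hydrogens by atom environment:
  5 × C (aromatic): no H
  3 × Cl: no H
  2 × Br: no H
  2 × N: no H
  1 × C: 3 H
  1 × C: 2 H
  1 × C: 1 H
  1 × C: no H
  1 × N: 1 H
  1 × N (aromatic): no H
  1 × O: 1 H
  1 × O: no H
  1 × O (charge -1): no H
  Total hydrogens = 8.
Net charge -1.
Molecular formula: C9H8Br2Cl3N4O3-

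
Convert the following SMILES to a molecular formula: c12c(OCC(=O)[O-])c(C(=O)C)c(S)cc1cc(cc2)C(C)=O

Heavy atoms from the SMILES: 16 C, 5 O, 1 S.
Implicit hydrogens by atom environment:
  6 × C (aromatic): no H
  4 × C (aromatic): 1 H each → 4
  4 × O: no H
  3 × C: no H
  2 × C: 3 H each → 6
  1 × C: 2 H
  1 × O (charge -1): no H
  1 × S: 1 H
  Total hydrogens = 13.
Net charge -1.
Molecular formula: C16H13O5S-

C16H13O5S-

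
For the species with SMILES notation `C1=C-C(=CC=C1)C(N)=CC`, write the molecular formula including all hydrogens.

Heavy atoms from the SMILES: 9 C, 1 N.
Implicit hydrogens by atom environment:
  5 × C (aromatic): 1 H each → 5
  1 × C: 3 H
  1 × C: 1 H
  1 × C: no H
  1 × C (aromatic): no H
  1 × N: 2 H
  Total hydrogens = 11.
Molecular formula: C9H11N

C9H11N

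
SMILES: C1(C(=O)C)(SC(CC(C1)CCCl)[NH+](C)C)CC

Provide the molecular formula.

C13H25ClNOS+

Heavy atoms from the SMILES: 13 C, 1 Cl, 1 N, 1 O, 1 S.
Implicit hydrogens by atom environment:
  5 × C: 2 H each → 10
  4 × C: 3 H each → 12
  2 × C: 1 H each → 2
  2 × C: no H
  1 × Cl: no H
  1 × N (charge +1): 1 H
  1 × O: no H
  1 × S: no H
  Total hydrogens = 25.
Net charge +1.
Molecular formula: C13H25ClNOS+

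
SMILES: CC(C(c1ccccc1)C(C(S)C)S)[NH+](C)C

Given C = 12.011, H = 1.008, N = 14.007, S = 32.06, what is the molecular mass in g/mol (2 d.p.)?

Molecular formula: C14H24NS2+.
M = 14×12.011 + 24×1.008 + 1×14.007 + 2×32.06 = 270.47 g/mol.

270.47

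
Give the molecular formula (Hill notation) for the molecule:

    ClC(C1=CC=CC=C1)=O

C7H5ClO

Heavy atoms from the SMILES: 7 C, 1 Cl, 1 O.
Implicit hydrogens by atom environment:
  5 × C (aromatic): 1 H each → 5
  1 × C (aromatic): no H
  1 × C: no H
  1 × Cl: no H
  1 × O: no H
  Total hydrogens = 5.
Molecular formula: C7H5ClO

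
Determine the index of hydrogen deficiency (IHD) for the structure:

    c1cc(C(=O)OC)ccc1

Molecular formula from the SMILES: C8H8O2.
DoU = (2C + 2 + N − H − X)/2 = (2·8 + 2 + 0 − 8 − 0)/2 = 10/2 = 5.
(Structurally: 1 ring(s) + 4 π bond(s) = 5.)

5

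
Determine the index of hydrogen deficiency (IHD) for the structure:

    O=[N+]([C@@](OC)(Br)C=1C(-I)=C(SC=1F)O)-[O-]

Molecular formula from the SMILES: C6H4BrFINO4S.
DoU = (2C + 2 + N − H − X)/2 = (2·6 + 2 + 1 − 4 − 3)/2 = 8/2 = 4.
(Structurally: 1 ring(s) + 3 π bond(s) = 4.)

4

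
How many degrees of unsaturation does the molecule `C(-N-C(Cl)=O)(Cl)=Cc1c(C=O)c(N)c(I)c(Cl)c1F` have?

Molecular formula from the SMILES: C10H5Cl3FIN2O2.
DoU = (2C + 2 + N − H − X)/2 = (2·10 + 2 + 2 − 5 − 5)/2 = 14/2 = 7.
(Structurally: 1 ring(s) + 6 π bond(s) = 7.)

7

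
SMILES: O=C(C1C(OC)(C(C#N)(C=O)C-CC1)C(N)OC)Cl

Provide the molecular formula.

Heavy atoms from the SMILES: 12 C, 1 Cl, 2 N, 4 O.
Implicit hydrogens by atom environment:
  4 × C: no H
  4 × O: no H
  3 × C: 2 H each → 6
  3 × C: 1 H each → 3
  2 × C: 3 H each → 6
  1 × Cl: no H
  1 × N: 2 H
  1 × N: no H
  Total hydrogens = 17.
Molecular formula: C12H17ClN2O4

C12H17ClN2O4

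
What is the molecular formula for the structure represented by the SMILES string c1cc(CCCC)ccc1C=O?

C11H14O

Heavy atoms from the SMILES: 11 C, 1 O.
Implicit hydrogens by atom environment:
  4 × C (aromatic): 1 H each → 4
  3 × C: 2 H each → 6
  2 × C (aromatic): no H
  1 × C: 3 H
  1 × C: 1 H
  1 × O: no H
  Total hydrogens = 14.
Molecular formula: C11H14O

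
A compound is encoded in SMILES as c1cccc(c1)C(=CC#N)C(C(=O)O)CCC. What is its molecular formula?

Heavy atoms from the SMILES: 14 C, 1 N, 2 O.
Implicit hydrogens by atom environment:
  5 × C (aromatic): 1 H each → 5
  3 × C: no H
  2 × C: 2 H each → 4
  2 × C: 1 H each → 2
  1 × C: 3 H
  1 × C (aromatic): no H
  1 × N: no H
  1 × O: 1 H
  1 × O: no H
  Total hydrogens = 15.
Molecular formula: C14H15NO2

C14H15NO2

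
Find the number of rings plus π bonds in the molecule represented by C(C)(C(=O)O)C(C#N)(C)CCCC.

Molecular formula from the SMILES: C10H17NO2.
DoU = (2C + 2 + N − H − X)/2 = (2·10 + 2 + 1 − 17 − 0)/2 = 6/2 = 3.
(Structurally: 0 ring(s) + 3 π bond(s) = 3.)

3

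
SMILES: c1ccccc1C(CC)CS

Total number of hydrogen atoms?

14

Hydrogens are implicit in SMILES; fill each atom to its normal valence:
  5 × C (aromatic): 1 H each → 5
  2 × C: 2 H each → 4
  1 × C: 3 H
  1 × C: 1 H
  1 × C (aromatic): no H
  1 × S: 1 H
  Total hydrogens = 14.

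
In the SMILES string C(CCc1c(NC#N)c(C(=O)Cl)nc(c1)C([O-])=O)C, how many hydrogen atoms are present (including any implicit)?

11

Hydrogens are implicit in SMILES; fill each atom to its normal valence:
  4 × C (aromatic): no H
  3 × C: 2 H each → 6
  3 × C: no H
  2 × O: no H
  1 × C: 3 H
  1 × C (aromatic): 1 H
  1 × Cl: no H
  1 × N: 1 H
  1 × N (aromatic): no H
  1 × N: no H
  1 × O (charge -1): no H
  Total hydrogens = 11.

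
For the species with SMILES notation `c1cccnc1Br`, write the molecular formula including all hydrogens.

Heavy atoms from the SMILES: 1 Br, 5 C, 1 N.
Implicit hydrogens by atom environment:
  4 × C (aromatic): 1 H each → 4
  1 × Br: no H
  1 × C (aromatic): no H
  1 × N (aromatic): no H
  Total hydrogens = 4.
Molecular formula: C5H4BrN

C5H4BrN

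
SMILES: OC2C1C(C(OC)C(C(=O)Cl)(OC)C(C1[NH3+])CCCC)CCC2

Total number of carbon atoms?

17

The symbol for carbon appears 17 times in the SMILES. (Cl is a single chlorine, not C + l.)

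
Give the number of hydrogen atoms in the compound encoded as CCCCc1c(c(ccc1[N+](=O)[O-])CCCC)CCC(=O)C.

Hydrogens are implicit in SMILES; fill each atom to its normal valence:
  8 × C: 2 H each → 16
  4 × C (aromatic): no H
  3 × C: 3 H each → 9
  2 × C (aromatic): 1 H each → 2
  2 × O: no H
  1 × C: no H
  1 × N (charge +1): no H
  1 × O (charge -1): no H
  Total hydrogens = 27.

27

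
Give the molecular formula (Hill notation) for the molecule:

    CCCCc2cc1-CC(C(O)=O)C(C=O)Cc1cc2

Heavy atoms from the SMILES: 16 C, 3 O.
Implicit hydrogens by atom environment:
  5 × C: 2 H each → 10
  3 × C (aromatic): 1 H each → 3
  3 × C: 1 H each → 3
  3 × C (aromatic): no H
  2 × O: no H
  1 × C: 3 H
  1 × C: no H
  1 × O: 1 H
  Total hydrogens = 20.
Molecular formula: C16H20O3

C16H20O3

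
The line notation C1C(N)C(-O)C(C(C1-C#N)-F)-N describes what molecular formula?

Heavy atoms from the SMILES: 7 C, 1 F, 3 N, 1 O.
Implicit hydrogens by atom environment:
  5 × C: 1 H each → 5
  2 × N: 2 H each → 4
  1 × C: 2 H
  1 × C: no H
  1 × F: no H
  1 × N: no H
  1 × O: 1 H
  Total hydrogens = 12.
Molecular formula: C7H12FN3O

C7H12FN3O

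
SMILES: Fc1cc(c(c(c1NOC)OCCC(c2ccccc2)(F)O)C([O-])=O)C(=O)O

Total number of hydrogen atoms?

16

Hydrogens are implicit in SMILES; fill each atom to its normal valence:
  6 × C (aromatic): 1 H each → 6
  6 × C (aromatic): no H
  4 × O: no H
  3 × C: no H
  2 × C: 2 H each → 4
  2 × F: no H
  2 × O: 1 H each → 2
  1 × C: 3 H
  1 × N: 1 H
  1 × O (charge -1): no H
  Total hydrogens = 16.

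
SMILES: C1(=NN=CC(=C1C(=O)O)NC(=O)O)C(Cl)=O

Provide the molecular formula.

Heavy atoms from the SMILES: 7 C, 1 Cl, 3 N, 5 O.
Implicit hydrogens by atom environment:
  3 × C (aromatic): no H
  3 × C: no H
  3 × O: no H
  2 × N (aromatic): no H
  2 × O: 1 H each → 2
  1 × C (aromatic): 1 H
  1 × Cl: no H
  1 × N: 1 H
  Total hydrogens = 4.
Molecular formula: C7H4ClN3O5

C7H4ClN3O5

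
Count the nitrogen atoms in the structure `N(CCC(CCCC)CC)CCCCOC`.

1

The symbol for nitrogen appears 1 time in the SMILES.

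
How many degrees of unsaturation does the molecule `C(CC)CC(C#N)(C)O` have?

2

Molecular formula from the SMILES: C7H13NO.
DoU = (2C + 2 + N − H − X)/2 = (2·7 + 2 + 1 − 13 − 0)/2 = 4/2 = 2.
(Structurally: 0 ring(s) + 2 π bond(s) = 2.)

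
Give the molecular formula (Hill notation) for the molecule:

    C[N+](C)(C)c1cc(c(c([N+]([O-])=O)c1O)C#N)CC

C12H16N3O3+

Heavy atoms from the SMILES: 12 C, 3 N, 3 O.
Implicit hydrogens by atom environment:
  5 × C (aromatic): no H
  4 × C: 3 H each → 12
  2 × N (charge +1): no H
  1 × C: 2 H
  1 × C (aromatic): 1 H
  1 × C: no H
  1 × N: no H
  1 × O: 1 H
  1 × O: no H
  1 × O (charge -1): no H
  Total hydrogens = 16.
Net charge +1.
Molecular formula: C12H16N3O3+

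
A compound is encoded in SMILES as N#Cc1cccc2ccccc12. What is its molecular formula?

C11H7N

Heavy atoms from the SMILES: 11 C, 1 N.
Implicit hydrogens by atom environment:
  7 × C (aromatic): 1 H each → 7
  3 × C (aromatic): no H
  1 × C: no H
  1 × N: no H
  Total hydrogens = 7.
Molecular formula: C11H7N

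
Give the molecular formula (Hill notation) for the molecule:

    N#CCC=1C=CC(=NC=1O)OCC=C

Heavy atoms from the SMILES: 10 C, 2 N, 2 O.
Implicit hydrogens by atom environment:
  3 × C: 2 H each → 6
  3 × C (aromatic): no H
  2 × C (aromatic): 1 H each → 2
  1 × C: 1 H
  1 × C: no H
  1 × N (aromatic): no H
  1 × N: no H
  1 × O: 1 H
  1 × O: no H
  Total hydrogens = 10.
Molecular formula: C10H10N2O2

C10H10N2O2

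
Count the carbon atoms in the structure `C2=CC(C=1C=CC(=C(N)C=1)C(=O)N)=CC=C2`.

13

The symbol for carbon appears 13 times in the SMILES.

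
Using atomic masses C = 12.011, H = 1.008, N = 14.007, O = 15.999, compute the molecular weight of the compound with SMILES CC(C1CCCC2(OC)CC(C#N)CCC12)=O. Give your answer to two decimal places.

235.33

Molecular formula: C14H21NO2.
M = 14×12.011 + 21×1.008 + 1×14.007 + 2×15.999 = 235.33 g/mol.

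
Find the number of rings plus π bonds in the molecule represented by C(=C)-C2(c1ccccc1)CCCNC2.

6

Molecular formula from the SMILES: C13H17N.
DoU = (2C + 2 + N − H − X)/2 = (2·13 + 2 + 1 − 17 − 0)/2 = 12/2 = 6.
(Structurally: 2 ring(s) + 4 π bond(s) = 6.)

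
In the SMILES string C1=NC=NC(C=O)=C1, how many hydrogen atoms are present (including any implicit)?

Hydrogens are implicit in SMILES; fill each atom to its normal valence:
  3 × C (aromatic): 1 H each → 3
  2 × N (aromatic): no H
  1 × C: 1 H
  1 × C (aromatic): no H
  1 × O: no H
  Total hydrogens = 4.

4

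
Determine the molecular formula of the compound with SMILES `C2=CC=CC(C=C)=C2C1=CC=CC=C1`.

Heavy atoms from the SMILES: 14 C.
Implicit hydrogens by atom environment:
  9 × C (aromatic): 1 H each → 9
  3 × C (aromatic): no H
  1 × C: 2 H
  1 × C: 1 H
  Total hydrogens = 12.
Molecular formula: C14H12

C14H12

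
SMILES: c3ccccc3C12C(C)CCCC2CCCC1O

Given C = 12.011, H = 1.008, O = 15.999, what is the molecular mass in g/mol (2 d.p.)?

244.38

Molecular formula: C17H24O.
M = 17×12.011 + 24×1.008 + 1×15.999 = 244.38 g/mol.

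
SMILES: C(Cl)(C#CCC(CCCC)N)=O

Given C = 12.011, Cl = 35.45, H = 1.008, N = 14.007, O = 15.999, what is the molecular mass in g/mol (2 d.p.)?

Molecular formula: C9H14ClNO.
M = 9×12.011 + 1×35.45 + 14×1.008 + 1×14.007 + 1×15.999 = 187.67 g/mol.

187.67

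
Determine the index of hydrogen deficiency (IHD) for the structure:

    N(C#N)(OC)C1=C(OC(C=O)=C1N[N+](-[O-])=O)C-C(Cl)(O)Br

Molecular formula from the SMILES: C9H8BrClN4O6.
DoU = (2C + 2 + N − H − X)/2 = (2·9 + 2 + 4 − 8 − 2)/2 = 14/2 = 7.
(Structurally: 1 ring(s) + 6 π bond(s) = 7.)

7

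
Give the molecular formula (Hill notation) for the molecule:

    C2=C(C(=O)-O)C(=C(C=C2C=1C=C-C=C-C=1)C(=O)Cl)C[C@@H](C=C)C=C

Heavy atoms from the SMILES: 20 C, 1 Cl, 3 O.
Implicit hydrogens by atom environment:
  7 × C (aromatic): 1 H each → 7
  5 × C (aromatic): no H
  3 × C: 2 H each → 6
  3 × C: 1 H each → 3
  2 × C: no H
  2 × O: no H
  1 × Cl: no H
  1 × O: 1 H
  Total hydrogens = 17.
Molecular formula: C20H17ClO3

C20H17ClO3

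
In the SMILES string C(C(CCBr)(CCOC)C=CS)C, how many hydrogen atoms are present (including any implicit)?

19

Hydrogens are implicit in SMILES; fill each atom to its normal valence:
  5 × C: 2 H each → 10
  2 × C: 3 H each → 6
  2 × C: 1 H each → 2
  1 × Br: no H
  1 × C: no H
  1 × O: no H
  1 × S: 1 H
  Total hydrogens = 19.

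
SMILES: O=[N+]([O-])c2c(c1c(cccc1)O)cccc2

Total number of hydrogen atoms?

9

Hydrogens are implicit in SMILES; fill each atom to its normal valence:
  8 × C (aromatic): 1 H each → 8
  4 × C (aromatic): no H
  1 × N (charge +1): no H
  1 × O: 1 H
  1 × O: no H
  1 × O (charge -1): no H
  Total hydrogens = 9.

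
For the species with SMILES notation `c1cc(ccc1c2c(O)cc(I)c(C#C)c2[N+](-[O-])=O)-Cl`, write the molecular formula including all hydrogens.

C14H7ClINO3

Heavy atoms from the SMILES: 14 C, 1 Cl, 1 I, 1 N, 3 O.
Implicit hydrogens by atom environment:
  7 × C (aromatic): no H
  5 × C (aromatic): 1 H each → 5
  1 × C: 1 H
  1 × C: no H
  1 × Cl: no H
  1 × I: no H
  1 × N (charge +1): no H
  1 × O: 1 H
  1 × O: no H
  1 × O (charge -1): no H
  Total hydrogens = 7.
Molecular formula: C14H7ClINO3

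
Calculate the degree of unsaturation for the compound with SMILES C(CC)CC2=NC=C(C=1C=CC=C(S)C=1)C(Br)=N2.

8

Molecular formula from the SMILES: C14H15BrN2S.
DoU = (2C + 2 + N − H − X)/2 = (2·14 + 2 + 2 − 15 − 1)/2 = 16/2 = 8.
(Structurally: 2 ring(s) + 6 π bond(s) = 8.)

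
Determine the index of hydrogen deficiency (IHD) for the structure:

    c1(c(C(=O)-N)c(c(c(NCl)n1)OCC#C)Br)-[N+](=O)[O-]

Molecular formula from the SMILES: C9H6BrClN4O4.
DoU = (2C + 2 + N − H − X)/2 = (2·9 + 2 + 4 − 6 − 2)/2 = 16/2 = 8.
(Structurally: 1 ring(s) + 7 π bond(s) = 8.)

8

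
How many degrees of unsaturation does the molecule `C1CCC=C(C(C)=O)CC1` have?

Molecular formula from the SMILES: C9H14O.
DoU = (2C + 2 + N − H − X)/2 = (2·9 + 2 + 0 − 14 − 0)/2 = 6/2 = 3.
(Structurally: 1 ring(s) + 2 π bond(s) = 3.)

3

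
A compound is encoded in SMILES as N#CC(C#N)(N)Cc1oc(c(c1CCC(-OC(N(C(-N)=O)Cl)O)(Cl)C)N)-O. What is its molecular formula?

C14H18Cl2N6O5

Heavy atoms from the SMILES: 14 C, 2 Cl, 6 N, 5 O.
Implicit hydrogens by atom environment:
  5 × C: no H
  4 × C (aromatic): no H
  3 × C: 2 H each → 6
  3 × N: 2 H each → 6
  3 × N: no H
  2 × Cl: no H
  2 × O: 1 H each → 2
  2 × O: no H
  1 × C: 3 H
  1 × C: 1 H
  1 × O (aromatic): no H
  Total hydrogens = 18.
Molecular formula: C14H18Cl2N6O5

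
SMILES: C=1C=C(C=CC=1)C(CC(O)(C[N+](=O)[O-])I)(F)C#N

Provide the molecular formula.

C11H10FIN2O3

Heavy atoms from the SMILES: 11 C, 1 F, 1 I, 2 N, 3 O.
Implicit hydrogens by atom environment:
  5 × C (aromatic): 1 H each → 5
  3 × C: no H
  2 × C: 2 H each → 4
  1 × C (aromatic): no H
  1 × F: no H
  1 × I: no H
  1 × N: no H
  1 × N (charge +1): no H
  1 × O: 1 H
  1 × O: no H
  1 × O (charge -1): no H
  Total hydrogens = 10.
Molecular formula: C11H10FIN2O3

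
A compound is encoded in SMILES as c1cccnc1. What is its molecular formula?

Heavy atoms from the SMILES: 5 C, 1 N.
Implicit hydrogens by atom environment:
  5 × C (aromatic): 1 H each → 5
  1 × N (aromatic): no H
  Total hydrogens = 5.
Molecular formula: C5H5N

C5H5N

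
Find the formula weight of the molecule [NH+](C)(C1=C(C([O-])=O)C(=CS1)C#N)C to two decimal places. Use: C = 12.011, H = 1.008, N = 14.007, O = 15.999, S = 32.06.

Molecular formula: C8H8N2O2S.
M = 8×12.011 + 8×1.008 + 2×14.007 + 2×15.999 + 1×32.06 = 196.22 g/mol.

196.22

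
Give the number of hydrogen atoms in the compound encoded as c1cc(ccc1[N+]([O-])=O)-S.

5

Hydrogens are implicit in SMILES; fill each atom to its normal valence:
  4 × C (aromatic): 1 H each → 4
  2 × C (aromatic): no H
  1 × N (charge +1): no H
  1 × O: no H
  1 × O (charge -1): no H
  1 × S: 1 H
  Total hydrogens = 5.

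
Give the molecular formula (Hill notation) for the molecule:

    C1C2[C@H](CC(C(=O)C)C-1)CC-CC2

Heavy atoms from the SMILES: 12 C, 1 O.
Implicit hydrogens by atom environment:
  7 × C: 2 H each → 14
  3 × C: 1 H each → 3
  1 × C: 3 H
  1 × C: no H
  1 × O: no H
  Total hydrogens = 20.
Molecular formula: C12H20O

C12H20O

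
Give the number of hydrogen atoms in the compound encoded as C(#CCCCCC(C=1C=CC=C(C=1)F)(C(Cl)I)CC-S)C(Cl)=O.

18

Hydrogens are implicit in SMILES; fill each atom to its normal valence:
  6 × C: 2 H each → 12
  4 × C (aromatic): 1 H each → 4
  4 × C: no H
  2 × C (aromatic): no H
  2 × Cl: no H
  1 × C: 1 H
  1 × F: no H
  1 × I: no H
  1 × O: no H
  1 × S: 1 H
  Total hydrogens = 18.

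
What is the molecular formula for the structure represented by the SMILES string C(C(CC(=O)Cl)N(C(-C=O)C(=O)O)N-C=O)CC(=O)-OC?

Heavy atoms from the SMILES: 11 C, 1 Cl, 2 N, 7 O.
Implicit hydrogens by atom environment:
  6 × O: no H
  4 × C: 1 H each → 4
  3 × C: 2 H each → 6
  3 × C: no H
  1 × C: 3 H
  1 × Cl: no H
  1 × N: 1 H
  1 × N: no H
  1 × O: 1 H
  Total hydrogens = 15.
Molecular formula: C11H15ClN2O7

C11H15ClN2O7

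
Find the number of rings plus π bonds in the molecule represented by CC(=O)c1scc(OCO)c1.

4

Molecular formula from the SMILES: C7H8O3S.
DoU = (2C + 2 + N − H − X)/2 = (2·7 + 2 + 0 − 8 − 0)/2 = 8/2 = 4.
(Structurally: 1 ring(s) + 3 π bond(s) = 4.)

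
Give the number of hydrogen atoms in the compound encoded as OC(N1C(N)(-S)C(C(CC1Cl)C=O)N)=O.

12

Hydrogens are implicit in SMILES; fill each atom to its normal valence:
  4 × C: 1 H each → 4
  2 × C: no H
  2 × N: 2 H each → 4
  2 × O: no H
  1 × C: 2 H
  1 × Cl: no H
  1 × N: no H
  1 × O: 1 H
  1 × S: 1 H
  Total hydrogens = 12.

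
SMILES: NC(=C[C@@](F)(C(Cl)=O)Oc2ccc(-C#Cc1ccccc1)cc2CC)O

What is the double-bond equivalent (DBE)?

12

Molecular formula from the SMILES: C20H17ClFNO3.
DoU = (2C + 2 + N − H − X)/2 = (2·20 + 2 + 1 − 17 − 2)/2 = 24/2 = 12.
(Structurally: 2 ring(s) + 10 π bond(s) = 12.)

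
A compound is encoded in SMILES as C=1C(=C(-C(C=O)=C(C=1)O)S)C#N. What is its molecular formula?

Heavy atoms from the SMILES: 8 C, 1 N, 2 O, 1 S.
Implicit hydrogens by atom environment:
  4 × C (aromatic): no H
  2 × C (aromatic): 1 H each → 2
  1 × C: 1 H
  1 × C: no H
  1 × N: no H
  1 × O: 1 H
  1 × O: no H
  1 × S: 1 H
  Total hydrogens = 5.
Molecular formula: C8H5NO2S

C8H5NO2S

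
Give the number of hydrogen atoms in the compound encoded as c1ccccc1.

6

Hydrogens are implicit in SMILES; fill each atom to its normal valence:
  6 × C (aromatic): 1 H each → 6
  Total hydrogens = 6.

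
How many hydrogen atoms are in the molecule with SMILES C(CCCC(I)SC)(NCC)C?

20

Hydrogens are implicit in SMILES; fill each atom to its normal valence:
  4 × C: 2 H each → 8
  3 × C: 3 H each → 9
  2 × C: 1 H each → 2
  1 × I: no H
  1 × N: 1 H
  1 × S: no H
  Total hydrogens = 20.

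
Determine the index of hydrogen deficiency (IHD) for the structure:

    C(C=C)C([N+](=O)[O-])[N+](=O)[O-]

Molecular formula from the SMILES: C4H6N2O4.
DoU = (2C + 2 + N − H − X)/2 = (2·4 + 2 + 2 − 6 − 0)/2 = 6/2 = 3.
(Structurally: 0 ring(s) + 3 π bond(s) = 3.)

3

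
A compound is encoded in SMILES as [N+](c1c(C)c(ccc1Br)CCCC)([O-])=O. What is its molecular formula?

Heavy atoms from the SMILES: 1 Br, 11 C, 1 N, 2 O.
Implicit hydrogens by atom environment:
  4 × C (aromatic): no H
  3 × C: 2 H each → 6
  2 × C: 3 H each → 6
  2 × C (aromatic): 1 H each → 2
  1 × Br: no H
  1 × N (charge +1): no H
  1 × O: no H
  1 × O (charge -1): no H
  Total hydrogens = 14.
Molecular formula: C11H14BrNO2

C11H14BrNO2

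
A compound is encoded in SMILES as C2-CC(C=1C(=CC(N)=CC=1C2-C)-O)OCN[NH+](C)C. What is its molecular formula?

Heavy atoms from the SMILES: 14 C, 3 N, 2 O.
Implicit hydrogens by atom environment:
  4 × C (aromatic): no H
  3 × C: 3 H each → 9
  3 × C: 2 H each → 6
  2 × C (aromatic): 1 H each → 2
  2 × C: 1 H each → 2
  1 × N: 2 H
  1 × N: 1 H
  1 × N (charge +1): 1 H
  1 × O: 1 H
  1 × O: no H
  Total hydrogens = 24.
Net charge +1.
Molecular formula: C14H24N3O2+

C14H24N3O2+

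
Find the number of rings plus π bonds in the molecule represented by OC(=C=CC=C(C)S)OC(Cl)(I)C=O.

Molecular formula from the SMILES: C8H8ClIO3S.
DoU = (2C + 2 + N − H − X)/2 = (2·8 + 2 + 0 − 8 − 2)/2 = 8/2 = 4.
(Structurally: 0 ring(s) + 4 π bond(s) = 4.)

4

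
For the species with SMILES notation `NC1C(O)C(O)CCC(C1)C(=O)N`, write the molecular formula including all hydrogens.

Heavy atoms from the SMILES: 8 C, 2 N, 3 O.
Implicit hydrogens by atom environment:
  4 × C: 1 H each → 4
  3 × C: 2 H each → 6
  2 × N: 2 H each → 4
  2 × O: 1 H each → 2
  1 × C: no H
  1 × O: no H
  Total hydrogens = 16.
Molecular formula: C8H16N2O3

C8H16N2O3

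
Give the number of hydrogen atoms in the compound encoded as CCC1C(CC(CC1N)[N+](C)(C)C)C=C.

Hydrogens are implicit in SMILES; fill each atom to its normal valence:
  5 × C: 1 H each → 5
  4 × C: 3 H each → 12
  4 × C: 2 H each → 8
  1 × N: 2 H
  1 × N (charge +1): no H
  Total hydrogens = 27.

27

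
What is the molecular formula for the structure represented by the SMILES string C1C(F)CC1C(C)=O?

Heavy atoms from the SMILES: 6 C, 1 F, 1 O.
Implicit hydrogens by atom environment:
  2 × C: 2 H each → 4
  2 × C: 1 H each → 2
  1 × C: 3 H
  1 × C: no H
  1 × F: no H
  1 × O: no H
  Total hydrogens = 9.
Molecular formula: C6H9FO

C6H9FO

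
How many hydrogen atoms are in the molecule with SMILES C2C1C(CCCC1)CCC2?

Hydrogens are implicit in SMILES; fill each atom to its normal valence:
  8 × C: 2 H each → 16
  2 × C: 1 H each → 2
  Total hydrogens = 18.

18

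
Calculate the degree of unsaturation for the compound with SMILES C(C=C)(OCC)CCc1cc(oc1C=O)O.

Molecular formula from the SMILES: C12H16O4.
DoU = (2C + 2 + N − H − X)/2 = (2·12 + 2 + 0 − 16 − 0)/2 = 10/2 = 5.
(Structurally: 1 ring(s) + 4 π bond(s) = 5.)

5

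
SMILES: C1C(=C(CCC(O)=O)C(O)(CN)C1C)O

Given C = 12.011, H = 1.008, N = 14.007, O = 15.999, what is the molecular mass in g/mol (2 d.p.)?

215.25

Molecular formula: C10H17NO4.
M = 10×12.011 + 17×1.008 + 1×14.007 + 4×15.999 = 215.25 g/mol.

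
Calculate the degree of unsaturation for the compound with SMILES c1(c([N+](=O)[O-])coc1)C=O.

5

Molecular formula from the SMILES: C5H3NO4.
DoU = (2C + 2 + N − H − X)/2 = (2·5 + 2 + 1 − 3 − 0)/2 = 10/2 = 5.
(Structurally: 1 ring(s) + 4 π bond(s) = 5.)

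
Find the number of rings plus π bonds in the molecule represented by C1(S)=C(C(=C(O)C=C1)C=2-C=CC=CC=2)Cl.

8

Molecular formula from the SMILES: C12H9ClOS.
DoU = (2C + 2 + N − H − X)/2 = (2·12 + 2 + 0 − 9 − 1)/2 = 16/2 = 8.
(Structurally: 2 ring(s) + 6 π bond(s) = 8.)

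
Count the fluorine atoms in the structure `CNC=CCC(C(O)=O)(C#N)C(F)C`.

1

The symbol for fluorine appears 1 time in the SMILES.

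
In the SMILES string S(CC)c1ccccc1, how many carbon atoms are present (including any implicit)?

The symbol for carbon appears 8 times in the SMILES. Lowercase c denotes aromatic carbon and counts toward C.

8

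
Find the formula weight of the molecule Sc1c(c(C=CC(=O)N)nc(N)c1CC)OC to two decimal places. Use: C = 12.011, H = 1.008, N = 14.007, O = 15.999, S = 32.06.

Molecular formula: C11H15N3O2S.
M = 11×12.011 + 15×1.008 + 3×14.007 + 2×15.999 + 1×32.06 = 253.32 g/mol.

253.32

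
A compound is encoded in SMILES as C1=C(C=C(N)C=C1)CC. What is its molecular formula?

C8H11N

Heavy atoms from the SMILES: 8 C, 1 N.
Implicit hydrogens by atom environment:
  4 × C (aromatic): 1 H each → 4
  2 × C (aromatic): no H
  1 × C: 3 H
  1 × C: 2 H
  1 × N: 2 H
  Total hydrogens = 11.
Molecular formula: C8H11N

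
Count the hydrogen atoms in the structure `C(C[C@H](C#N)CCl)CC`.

12

Hydrogens are implicit in SMILES; fill each atom to its normal valence:
  4 × C: 2 H each → 8
  1 × C: 3 H
  1 × C: 1 H
  1 × C: no H
  1 × Cl: no H
  1 × N: no H
  Total hydrogens = 12.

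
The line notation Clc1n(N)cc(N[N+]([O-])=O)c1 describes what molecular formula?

C4H5ClN4O2

Heavy atoms from the SMILES: 4 C, 1 Cl, 4 N, 2 O.
Implicit hydrogens by atom environment:
  2 × C (aromatic): 1 H each → 2
  2 × C (aromatic): no H
  1 × Cl: no H
  1 × N: 2 H
  1 × N: 1 H
  1 × N (aromatic): no H
  1 × N (charge +1): no H
  1 × O: no H
  1 × O (charge -1): no H
  Total hydrogens = 5.
Molecular formula: C4H5ClN4O2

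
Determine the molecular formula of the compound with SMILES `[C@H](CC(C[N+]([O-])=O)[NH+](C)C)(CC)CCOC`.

Heavy atoms from the SMILES: 11 C, 2 N, 3 O.
Implicit hydrogens by atom environment:
  5 × C: 2 H each → 10
  4 × C: 3 H each → 12
  2 × C: 1 H each → 2
  2 × O: no H
  1 × N (charge +1): 1 H
  1 × N (charge +1): no H
  1 × O (charge -1): no H
  Total hydrogens = 25.
Net charge +1.
Molecular formula: C11H25N2O3+

C11H25N2O3+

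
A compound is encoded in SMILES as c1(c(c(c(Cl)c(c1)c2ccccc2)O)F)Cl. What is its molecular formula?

Heavy atoms from the SMILES: 12 C, 2 Cl, 1 F, 1 O.
Implicit hydrogens by atom environment:
  6 × C (aromatic): 1 H each → 6
  6 × C (aromatic): no H
  2 × Cl: no H
  1 × F: no H
  1 × O: 1 H
  Total hydrogens = 7.
Molecular formula: C12H7Cl2FO

C12H7Cl2FO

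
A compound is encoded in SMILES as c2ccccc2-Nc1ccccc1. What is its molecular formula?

Heavy atoms from the SMILES: 12 C, 1 N.
Implicit hydrogens by atom environment:
  10 × C (aromatic): 1 H each → 10
  2 × C (aromatic): no H
  1 × N: 1 H
  Total hydrogens = 11.
Molecular formula: C12H11N

C12H11N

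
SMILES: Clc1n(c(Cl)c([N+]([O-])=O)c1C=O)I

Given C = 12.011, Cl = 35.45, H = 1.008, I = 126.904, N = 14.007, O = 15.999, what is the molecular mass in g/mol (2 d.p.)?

Molecular formula: C5HCl2IN2O3.
M = 5×12.011 + 2×35.45 + 1×1.008 + 1×126.904 + 2×14.007 + 3×15.999 = 334.88 g/mol.

334.88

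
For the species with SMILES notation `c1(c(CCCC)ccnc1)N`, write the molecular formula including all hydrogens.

C9H14N2

Heavy atoms from the SMILES: 9 C, 2 N.
Implicit hydrogens by atom environment:
  3 × C: 2 H each → 6
  3 × C (aromatic): 1 H each → 3
  2 × C (aromatic): no H
  1 × C: 3 H
  1 × N: 2 H
  1 × N (aromatic): no H
  Total hydrogens = 14.
Molecular formula: C9H14N2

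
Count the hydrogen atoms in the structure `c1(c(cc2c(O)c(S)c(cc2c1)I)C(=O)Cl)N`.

7

Hydrogens are implicit in SMILES; fill each atom to its normal valence:
  7 × C (aromatic): no H
  3 × C (aromatic): 1 H each → 3
  1 × C: no H
  1 × Cl: no H
  1 × I: no H
  1 × N: 2 H
  1 × O: 1 H
  1 × O: no H
  1 × S: 1 H
  Total hydrogens = 7.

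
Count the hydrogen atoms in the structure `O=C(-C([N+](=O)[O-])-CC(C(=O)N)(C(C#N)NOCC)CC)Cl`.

17

Hydrogens are implicit in SMILES; fill each atom to its normal valence:
  4 × C: no H
  4 × O: no H
  3 × C: 2 H each → 6
  2 × C: 3 H each → 6
  2 × C: 1 H each → 2
  1 × Cl: no H
  1 × N: 2 H
  1 × N: 1 H
  1 × N: no H
  1 × N (charge +1): no H
  1 × O (charge -1): no H
  Total hydrogens = 17.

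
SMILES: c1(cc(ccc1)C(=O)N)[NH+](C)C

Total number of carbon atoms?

The symbol for carbon appears 9 times in the SMILES. Lowercase c denotes aromatic carbon and counts toward C.

9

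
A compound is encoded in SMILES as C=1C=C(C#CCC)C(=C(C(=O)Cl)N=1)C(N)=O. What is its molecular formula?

Heavy atoms from the SMILES: 11 C, 1 Cl, 2 N, 2 O.
Implicit hydrogens by atom environment:
  4 × C: no H
  3 × C (aromatic): no H
  2 × C (aromatic): 1 H each → 2
  2 × O: no H
  1 × C: 3 H
  1 × C: 2 H
  1 × Cl: no H
  1 × N: 2 H
  1 × N (aromatic): no H
  Total hydrogens = 9.
Molecular formula: C11H9ClN2O2

C11H9ClN2O2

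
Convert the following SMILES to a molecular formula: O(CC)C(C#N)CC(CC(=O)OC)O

C9H15NO4

Heavy atoms from the SMILES: 9 C, 1 N, 4 O.
Implicit hydrogens by atom environment:
  3 × C: 2 H each → 6
  3 × O: no H
  2 × C: 3 H each → 6
  2 × C: 1 H each → 2
  2 × C: no H
  1 × N: no H
  1 × O: 1 H
  Total hydrogens = 15.
Molecular formula: C9H15NO4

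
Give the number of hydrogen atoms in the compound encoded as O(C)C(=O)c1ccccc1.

8

Hydrogens are implicit in SMILES; fill each atom to its normal valence:
  5 × C (aromatic): 1 H each → 5
  2 × O: no H
  1 × C: 3 H
  1 × C (aromatic): no H
  1 × C: no H
  Total hydrogens = 8.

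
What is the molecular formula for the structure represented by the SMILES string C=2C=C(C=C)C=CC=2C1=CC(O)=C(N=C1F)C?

Heavy atoms from the SMILES: 14 C, 1 F, 1 N, 1 O.
Implicit hydrogens by atom environment:
  6 × C (aromatic): no H
  5 × C (aromatic): 1 H each → 5
  1 × C: 3 H
  1 × C: 2 H
  1 × C: 1 H
  1 × F: no H
  1 × N (aromatic): no H
  1 × O: 1 H
  Total hydrogens = 12.
Molecular formula: C14H12FNO

C14H12FNO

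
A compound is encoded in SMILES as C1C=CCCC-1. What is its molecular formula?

C6H10

Heavy atoms from the SMILES: 6 C.
Implicit hydrogens by atom environment:
  4 × C: 2 H each → 8
  2 × C: 1 H each → 2
  Total hydrogens = 10.
Molecular formula: C6H10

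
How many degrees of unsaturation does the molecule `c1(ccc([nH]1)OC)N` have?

Molecular formula from the SMILES: C5H8N2O.
DoU = (2C + 2 + N − H − X)/2 = (2·5 + 2 + 2 − 8 − 0)/2 = 6/2 = 3.
(Structurally: 1 ring(s) + 2 π bond(s) = 3.)

3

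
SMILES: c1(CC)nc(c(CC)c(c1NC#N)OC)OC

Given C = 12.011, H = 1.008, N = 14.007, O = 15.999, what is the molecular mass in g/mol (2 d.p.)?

235.29

Molecular formula: C12H17N3O2.
M = 12×12.011 + 17×1.008 + 3×14.007 + 2×15.999 = 235.29 g/mol.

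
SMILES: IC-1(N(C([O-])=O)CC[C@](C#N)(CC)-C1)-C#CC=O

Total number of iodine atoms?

The symbol for iodine appears 1 time in the SMILES.

1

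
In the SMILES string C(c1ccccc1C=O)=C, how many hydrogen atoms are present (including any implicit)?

8

Hydrogens are implicit in SMILES; fill each atom to its normal valence:
  4 × C (aromatic): 1 H each → 4
  2 × C: 1 H each → 2
  2 × C (aromatic): no H
  1 × C: 2 H
  1 × O: no H
  Total hydrogens = 8.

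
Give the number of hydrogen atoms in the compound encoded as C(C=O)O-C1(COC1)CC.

Hydrogens are implicit in SMILES; fill each atom to its normal valence:
  4 × C: 2 H each → 8
  3 × O: no H
  1 × C: 3 H
  1 × C: 1 H
  1 × C: no H
  Total hydrogens = 12.

12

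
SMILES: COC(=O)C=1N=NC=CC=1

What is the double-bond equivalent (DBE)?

Molecular formula from the SMILES: C6H6N2O2.
DoU = (2C + 2 + N − H − X)/2 = (2·6 + 2 + 2 − 6 − 0)/2 = 10/2 = 5.
(Structurally: 1 ring(s) + 4 π bond(s) = 5.)

5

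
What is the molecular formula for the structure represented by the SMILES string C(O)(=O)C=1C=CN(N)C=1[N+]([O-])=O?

Heavy atoms from the SMILES: 5 C, 3 N, 4 O.
Implicit hydrogens by atom environment:
  2 × C (aromatic): 1 H each → 2
  2 × C (aromatic): no H
  2 × O: no H
  1 × C: no H
  1 × N: 2 H
  1 × N (aromatic): no H
  1 × N (charge +1): no H
  1 × O: 1 H
  1 × O (charge -1): no H
  Total hydrogens = 5.
Molecular formula: C5H5N3O4

C5H5N3O4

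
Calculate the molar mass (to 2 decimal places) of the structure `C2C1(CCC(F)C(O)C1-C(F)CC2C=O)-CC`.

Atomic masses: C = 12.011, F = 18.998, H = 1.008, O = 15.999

Molecular formula: C13H20F2O2.
M = 13×12.011 + 2×18.998 + 20×1.008 + 2×15.999 = 246.30 g/mol.

246.30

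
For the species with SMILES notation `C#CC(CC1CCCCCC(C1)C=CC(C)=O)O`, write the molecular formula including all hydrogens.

C16H24O2

Heavy atoms from the SMILES: 16 C, 2 O.
Implicit hydrogens by atom environment:
  7 × C: 2 H each → 14
  6 × C: 1 H each → 6
  2 × C: no H
  1 × C: 3 H
  1 × O: 1 H
  1 × O: no H
  Total hydrogens = 24.
Molecular formula: C16H24O2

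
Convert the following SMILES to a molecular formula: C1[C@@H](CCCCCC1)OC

C9H18O

Heavy atoms from the SMILES: 9 C, 1 O.
Implicit hydrogens by atom environment:
  7 × C: 2 H each → 14
  1 × C: 3 H
  1 × C: 1 H
  1 × O: no H
  Total hydrogens = 18.
Molecular formula: C9H18O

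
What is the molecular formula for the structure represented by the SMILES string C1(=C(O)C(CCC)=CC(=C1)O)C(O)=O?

Heavy atoms from the SMILES: 10 C, 4 O.
Implicit hydrogens by atom environment:
  4 × C (aromatic): no H
  3 × O: 1 H each → 3
  2 × C: 2 H each → 4
  2 × C (aromatic): 1 H each → 2
  1 × C: 3 H
  1 × C: no H
  1 × O: no H
  Total hydrogens = 12.
Molecular formula: C10H12O4

C10H12O4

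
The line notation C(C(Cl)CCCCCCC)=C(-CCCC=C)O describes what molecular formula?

Heavy atoms from the SMILES: 15 C, 1 Cl, 1 O.
Implicit hydrogens by atom environment:
  10 × C: 2 H each → 20
  3 × C: 1 H each → 3
  1 × C: 3 H
  1 × C: no H
  1 × Cl: no H
  1 × O: 1 H
  Total hydrogens = 27.
Molecular formula: C15H27ClO

C15H27ClO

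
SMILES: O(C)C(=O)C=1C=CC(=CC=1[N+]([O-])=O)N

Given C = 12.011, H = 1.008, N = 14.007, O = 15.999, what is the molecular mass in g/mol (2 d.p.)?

196.16

Molecular formula: C8H8N2O4.
M = 8×12.011 + 8×1.008 + 2×14.007 + 4×15.999 = 196.16 g/mol.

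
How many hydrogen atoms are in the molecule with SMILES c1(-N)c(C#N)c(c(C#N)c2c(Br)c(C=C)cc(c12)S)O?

8

Hydrogens are implicit in SMILES; fill each atom to its normal valence:
  9 × C (aromatic): no H
  2 × C: no H
  2 × N: no H
  1 × Br: no H
  1 × C: 2 H
  1 × C (aromatic): 1 H
  1 × C: 1 H
  1 × N: 2 H
  1 × O: 1 H
  1 × S: 1 H
  Total hydrogens = 8.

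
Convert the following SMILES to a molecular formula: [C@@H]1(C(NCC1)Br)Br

C4H7Br2N

Heavy atoms from the SMILES: 2 Br, 4 C, 1 N.
Implicit hydrogens by atom environment:
  2 × Br: no H
  2 × C: 2 H each → 4
  2 × C: 1 H each → 2
  1 × N: 1 H
  Total hydrogens = 7.
Molecular formula: C4H7Br2N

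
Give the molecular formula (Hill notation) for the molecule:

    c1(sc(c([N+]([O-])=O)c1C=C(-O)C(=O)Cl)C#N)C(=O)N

Heavy atoms from the SMILES: 9 C, 1 Cl, 3 N, 5 O, 1 S.
Implicit hydrogens by atom environment:
  4 × C (aromatic): no H
  4 × C: no H
  3 × O: no H
  1 × C: 1 H
  1 × Cl: no H
  1 × N: 2 H
  1 × N: no H
  1 × N (charge +1): no H
  1 × O: 1 H
  1 × O (charge -1): no H
  1 × S (aromatic): no H
  Total hydrogens = 4.
Molecular formula: C9H4ClN3O5S

C9H4ClN3O5S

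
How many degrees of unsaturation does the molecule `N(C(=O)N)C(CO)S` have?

1

Molecular formula from the SMILES: C3H8N2O2S.
DoU = (2C + 2 + N − H − X)/2 = (2·3 + 2 + 2 − 8 − 0)/2 = 2/2 = 1.
(Structurally: 0 ring(s) + 1 π bond(s) = 1.)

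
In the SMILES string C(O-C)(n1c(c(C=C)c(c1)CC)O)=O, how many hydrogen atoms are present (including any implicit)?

13

Hydrogens are implicit in SMILES; fill each atom to its normal valence:
  3 × C (aromatic): no H
  2 × C: 3 H each → 6
  2 × C: 2 H each → 4
  2 × O: no H
  1 × C (aromatic): 1 H
  1 × C: 1 H
  1 × C: no H
  1 × N (aromatic): no H
  1 × O: 1 H
  Total hydrogens = 13.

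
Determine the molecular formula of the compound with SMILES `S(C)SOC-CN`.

Heavy atoms from the SMILES: 3 C, 1 N, 1 O, 2 S.
Implicit hydrogens by atom environment:
  2 × C: 2 H each → 4
  2 × S: no H
  1 × C: 3 H
  1 × N: 2 H
  1 × O: no H
  Total hydrogens = 9.
Molecular formula: C3H9NOS2

C3H9NOS2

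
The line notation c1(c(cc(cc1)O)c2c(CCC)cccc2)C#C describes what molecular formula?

Heavy atoms from the SMILES: 17 C, 1 O.
Implicit hydrogens by atom environment:
  7 × C (aromatic): 1 H each → 7
  5 × C (aromatic): no H
  2 × C: 2 H each → 4
  1 × C: 3 H
  1 × C: 1 H
  1 × C: no H
  1 × O: 1 H
  Total hydrogens = 16.
Molecular formula: C17H16O

C17H16O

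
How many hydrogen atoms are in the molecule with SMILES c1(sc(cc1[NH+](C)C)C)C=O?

12

Hydrogens are implicit in SMILES; fill each atom to its normal valence:
  3 × C: 3 H each → 9
  3 × C (aromatic): no H
  1 × C (aromatic): 1 H
  1 × C: 1 H
  1 × N (charge +1): 1 H
  1 × O: no H
  1 × S (aromatic): no H
  Total hydrogens = 12.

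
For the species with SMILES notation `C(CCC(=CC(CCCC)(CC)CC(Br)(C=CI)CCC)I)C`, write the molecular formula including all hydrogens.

Heavy atoms from the SMILES: 1 Br, 20 C, 2 I.
Implicit hydrogens by atom environment:
  10 × C: 2 H each → 20
  4 × C: 3 H each → 12
  3 × C: 1 H each → 3
  3 × C: no H
  2 × I: no H
  1 × Br: no H
  Total hydrogens = 35.
Molecular formula: C20H35BrI2

C20H35BrI2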